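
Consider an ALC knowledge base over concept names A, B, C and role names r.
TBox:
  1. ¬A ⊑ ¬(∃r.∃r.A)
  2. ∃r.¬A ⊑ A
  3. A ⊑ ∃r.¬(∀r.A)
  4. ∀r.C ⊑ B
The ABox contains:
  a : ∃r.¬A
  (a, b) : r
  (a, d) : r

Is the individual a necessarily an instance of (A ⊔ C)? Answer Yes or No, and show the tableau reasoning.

Yes

1. a : (A ⊔ C)?  L(a) = {∃r.¬A} ∪ {(¬A ⊓ ¬C)}
   clash {A, ¬A} at a — a ∈ (A ⊔ C)
2. Hence a : (A ⊔ C): entailed.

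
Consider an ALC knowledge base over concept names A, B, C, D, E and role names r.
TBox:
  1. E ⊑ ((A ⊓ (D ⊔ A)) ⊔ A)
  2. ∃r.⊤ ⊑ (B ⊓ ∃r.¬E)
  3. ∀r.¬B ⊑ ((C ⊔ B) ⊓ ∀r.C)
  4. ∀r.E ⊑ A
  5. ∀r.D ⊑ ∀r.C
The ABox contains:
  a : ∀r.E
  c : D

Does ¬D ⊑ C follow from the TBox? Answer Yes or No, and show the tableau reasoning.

No

1. ¬D ⊑ C  ⇔  (¬D ⊓ ¬C) unsat w.r.t. T
   open: L(x₀) ⊇ {B, ¬C, ¬D, ¬E, ∃r.B, …} (+ ∃-successors)
2. Hence ¬D ⊑ C: not entailed.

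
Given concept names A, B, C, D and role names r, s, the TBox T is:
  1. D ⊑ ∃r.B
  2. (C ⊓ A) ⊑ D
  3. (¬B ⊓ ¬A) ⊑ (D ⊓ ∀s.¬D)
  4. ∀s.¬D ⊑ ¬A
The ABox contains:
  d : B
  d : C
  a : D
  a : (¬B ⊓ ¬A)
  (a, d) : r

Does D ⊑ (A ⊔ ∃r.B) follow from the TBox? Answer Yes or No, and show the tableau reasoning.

1. D ⊑ (A ⊔ ∃r.B)  ⇔  (D ⊓ (¬A ⊓ ∀r.¬B)) unsat w.r.t. T
   all branches close; clash {B, ¬B} at an ∃-successor
2. Hence D ⊑ (A ⊔ ∃r.B): entailed.

Yes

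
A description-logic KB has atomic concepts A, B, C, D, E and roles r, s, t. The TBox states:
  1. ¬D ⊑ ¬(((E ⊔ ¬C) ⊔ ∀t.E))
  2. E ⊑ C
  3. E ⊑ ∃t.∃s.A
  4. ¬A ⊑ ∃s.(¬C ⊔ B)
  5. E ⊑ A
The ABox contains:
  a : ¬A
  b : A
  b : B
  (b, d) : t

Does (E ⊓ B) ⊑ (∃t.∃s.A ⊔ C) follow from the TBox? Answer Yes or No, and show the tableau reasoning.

Yes

1. (E ⊓ B) ⊑ (∃t.∃s.A ⊔ C)  ⇔  ((E ⊓ B) ⊓ (∀t.∀s.¬A ⊓ ¬C)) unsat w.r.t. T
   all branches close; clash {C, ¬C} at x₀
2. Hence (E ⊓ B) ⊑ (∃t.∃s.A ⊔ C): entailed.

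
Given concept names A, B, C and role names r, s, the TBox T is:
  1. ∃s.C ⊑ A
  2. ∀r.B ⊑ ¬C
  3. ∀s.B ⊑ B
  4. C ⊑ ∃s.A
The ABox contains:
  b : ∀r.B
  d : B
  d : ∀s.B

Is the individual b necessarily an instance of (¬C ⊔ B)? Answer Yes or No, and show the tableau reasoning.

1. b : (¬C ⊔ B)?  L(b) = {∀r.B} ∪ {(C ⊓ ¬B)}
   clash {C, ¬C} at b — b ∈ (¬C ⊔ B)
2. Hence b : (¬C ⊔ B): entailed.

Yes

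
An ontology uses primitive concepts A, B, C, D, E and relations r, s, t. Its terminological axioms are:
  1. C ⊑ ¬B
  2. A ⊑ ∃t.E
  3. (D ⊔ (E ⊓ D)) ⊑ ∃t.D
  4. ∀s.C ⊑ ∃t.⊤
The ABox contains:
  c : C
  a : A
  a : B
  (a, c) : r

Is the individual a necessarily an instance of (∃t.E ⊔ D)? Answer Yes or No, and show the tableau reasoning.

Yes

1. a : (∃t.E ⊔ D)?  L(a) = {A, B} ∪ {(∀t.¬E ⊓ ¬D)}
   clash {B, ¬B} at a — a ∈ (∃t.E ⊔ D)
2. Hence a : (∃t.E ⊔ D): entailed.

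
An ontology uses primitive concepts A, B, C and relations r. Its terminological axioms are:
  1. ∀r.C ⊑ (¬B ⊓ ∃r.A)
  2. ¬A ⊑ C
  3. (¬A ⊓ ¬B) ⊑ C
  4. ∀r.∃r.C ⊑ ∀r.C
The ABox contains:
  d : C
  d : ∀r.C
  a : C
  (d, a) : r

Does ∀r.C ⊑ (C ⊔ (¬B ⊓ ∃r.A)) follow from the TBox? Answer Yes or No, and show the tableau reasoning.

Yes

1. ∀r.C ⊑ (C ⊔ (¬B ⊓ ∃r.A))  ⇔  (∀r.C ⊓ (¬C ⊓ (B ⊔ ∀r.¬A))) unsat w.r.t. T
   all branches close; clash {C, ¬C} at x₀
2. Hence ∀r.C ⊑ (C ⊔ (¬B ⊓ ∃r.A)): entailed.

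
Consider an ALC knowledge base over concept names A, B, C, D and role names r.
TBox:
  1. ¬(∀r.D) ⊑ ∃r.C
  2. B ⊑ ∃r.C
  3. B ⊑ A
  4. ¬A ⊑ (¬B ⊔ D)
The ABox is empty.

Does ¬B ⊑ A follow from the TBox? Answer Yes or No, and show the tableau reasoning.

1. ¬B ⊑ A  ⇔  (¬B ⊓ ¬A) unsat w.r.t. T
   apply at x₀: ¬A⊑(¬B ⊔ D)
   open: L(x₀) ⊇ {¬A, ¬B, ∀r.D}
2. Hence ¬B ⊑ A: not entailed.

No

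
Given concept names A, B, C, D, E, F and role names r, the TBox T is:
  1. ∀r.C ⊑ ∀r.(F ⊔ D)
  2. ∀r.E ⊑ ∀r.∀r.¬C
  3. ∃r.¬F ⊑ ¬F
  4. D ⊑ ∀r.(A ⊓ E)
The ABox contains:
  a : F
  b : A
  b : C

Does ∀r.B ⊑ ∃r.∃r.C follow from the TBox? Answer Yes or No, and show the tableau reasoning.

1. ∀r.B ⊑ ∃r.∃r.C  ⇔  (∀r.B ⊓ ∀r.∀r.¬C) unsat w.r.t. T
   open: L(x₀) ⊇ {¬D, ∀r.B, ∀r.F, ∀r.∀r.¬C, ∃r.¬C} (+ ∃-successors)
2. Hence ∀r.B ⊑ ∃r.∃r.C: not entailed.

No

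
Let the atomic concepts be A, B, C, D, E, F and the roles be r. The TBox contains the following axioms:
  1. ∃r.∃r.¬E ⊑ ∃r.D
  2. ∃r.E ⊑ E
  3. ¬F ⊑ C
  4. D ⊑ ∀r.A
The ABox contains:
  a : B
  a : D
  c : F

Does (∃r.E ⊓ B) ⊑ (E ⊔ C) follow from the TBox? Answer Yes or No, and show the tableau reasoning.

1. (∃r.E ⊓ B) ⊑ (E ⊔ C)  ⇔  ((∃r.E ⊓ B) ⊓ (¬E ⊓ ¬C)) unsat w.r.t. T
   all branches close; clash {C, ¬C} at x₀
2. Hence (∃r.E ⊓ B) ⊑ (E ⊔ C): entailed.

Yes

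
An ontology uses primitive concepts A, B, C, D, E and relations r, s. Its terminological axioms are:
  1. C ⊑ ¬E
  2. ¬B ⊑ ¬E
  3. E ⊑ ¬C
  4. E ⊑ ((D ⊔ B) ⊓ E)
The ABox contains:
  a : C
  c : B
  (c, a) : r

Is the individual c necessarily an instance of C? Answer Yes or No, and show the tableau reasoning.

No

1. c : C?  L(c) = {B} ∪ {¬C}
   open: L(c) ⊇ {B, ¬C, ¬E} — c ∉ C possible
2. Hence c : C: not entailed.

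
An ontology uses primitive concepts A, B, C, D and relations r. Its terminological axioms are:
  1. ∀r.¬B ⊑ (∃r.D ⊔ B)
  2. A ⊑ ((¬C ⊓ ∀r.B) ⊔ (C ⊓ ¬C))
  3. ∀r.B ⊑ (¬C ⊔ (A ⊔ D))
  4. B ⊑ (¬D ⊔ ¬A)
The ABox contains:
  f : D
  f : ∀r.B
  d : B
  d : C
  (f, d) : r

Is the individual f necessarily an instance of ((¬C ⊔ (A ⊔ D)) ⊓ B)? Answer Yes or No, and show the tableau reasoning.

1. f : ((¬C ⊔ (A ⊔ D)) ⊓ B)?  L(f) = {D, ∀r.B} ∪ {((C ⊓ (¬A ⊓ ¬D)) ⊔ ¬B)}
   apply at f: ∀r.B⊑(¬C ⊔ (A ⊔ D))
   open: L(f) ⊇ {D, ¬A, ¬B, ¬C, ∀r.B, …} (+ ∃-successors) — f ∉ ((¬C ⊔ (A ⊔ D)) ⊓ B) possible
2. Hence f : ((¬C ⊔ (A ⊔ D)) ⊓ B): not entailed.

No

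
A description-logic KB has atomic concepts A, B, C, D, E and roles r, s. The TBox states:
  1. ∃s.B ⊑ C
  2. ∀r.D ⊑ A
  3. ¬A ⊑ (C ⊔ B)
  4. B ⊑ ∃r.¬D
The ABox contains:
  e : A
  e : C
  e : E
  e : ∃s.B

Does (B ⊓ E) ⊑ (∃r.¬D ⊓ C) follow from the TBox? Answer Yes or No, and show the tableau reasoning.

No

1. (B ⊓ E) ⊑ (∃r.¬D ⊓ C)  ⇔  ((B ⊓ E) ⊓ (∀r.D ⊔ ¬C)) unsat w.r.t. T
   apply at x₀: B⊑∃r.¬D
   open: L(x₀) ⊇ {A, B, E, ¬C, ∀s.¬B, …} (+ ∃-successors)
2. Hence (B ⊓ E) ⊑ (∃r.¬D ⊓ C): not entailed.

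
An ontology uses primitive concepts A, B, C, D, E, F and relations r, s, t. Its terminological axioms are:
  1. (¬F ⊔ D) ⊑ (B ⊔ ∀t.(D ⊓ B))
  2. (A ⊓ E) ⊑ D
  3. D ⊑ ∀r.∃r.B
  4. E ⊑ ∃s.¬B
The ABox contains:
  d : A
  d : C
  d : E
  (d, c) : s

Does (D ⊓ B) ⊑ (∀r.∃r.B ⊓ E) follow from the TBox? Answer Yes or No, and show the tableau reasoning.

1. (D ⊓ B) ⊑ (∀r.∃r.B ⊓ E)  ⇔  ((D ⊓ B) ⊓ (∃r.∀r.¬B ⊔ ¬E)) unsat w.r.t. T
   apply at x₀: D⊑∀r.∃r.B
   open: L(x₀) ⊇ {B, D, ¬E, ∀r.∃r.B}
2. Hence (D ⊓ B) ⊑ (∀r.∃r.B ⊓ E): not entailed.

No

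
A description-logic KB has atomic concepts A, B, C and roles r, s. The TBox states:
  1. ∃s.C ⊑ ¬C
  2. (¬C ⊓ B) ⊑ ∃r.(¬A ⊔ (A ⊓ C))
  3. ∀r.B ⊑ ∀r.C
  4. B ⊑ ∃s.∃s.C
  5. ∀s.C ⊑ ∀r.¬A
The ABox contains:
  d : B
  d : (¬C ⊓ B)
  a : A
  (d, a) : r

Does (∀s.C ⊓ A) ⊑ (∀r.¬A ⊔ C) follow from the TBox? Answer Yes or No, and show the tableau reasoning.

1. (∀s.C ⊓ A) ⊑ (∀r.¬A ⊔ C)  ⇔  ((∀s.C ⊓ A) ⊓ (∃r.A ⊓ ¬C)) unsat w.r.t. T
   all branches close; clash {A, ¬A} at an ∃-successor
2. Hence (∀s.C ⊓ A) ⊑ (∀r.¬A ⊔ C): entailed.

Yes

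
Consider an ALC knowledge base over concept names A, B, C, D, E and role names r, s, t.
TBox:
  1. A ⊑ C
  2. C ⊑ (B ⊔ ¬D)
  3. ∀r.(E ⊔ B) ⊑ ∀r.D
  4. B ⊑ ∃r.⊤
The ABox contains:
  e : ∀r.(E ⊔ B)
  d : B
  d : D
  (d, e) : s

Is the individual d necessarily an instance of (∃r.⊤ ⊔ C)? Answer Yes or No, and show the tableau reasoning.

Yes

1. d : (∃r.⊤ ⊔ C)?  L(d) = {B, D} ∪ {(∀r.⊥ ⊓ ¬C)}
   clash {C, ¬C} at d — d ∈ (∃r.⊤ ⊔ C)
2. Hence d : (∃r.⊤ ⊔ C): entailed.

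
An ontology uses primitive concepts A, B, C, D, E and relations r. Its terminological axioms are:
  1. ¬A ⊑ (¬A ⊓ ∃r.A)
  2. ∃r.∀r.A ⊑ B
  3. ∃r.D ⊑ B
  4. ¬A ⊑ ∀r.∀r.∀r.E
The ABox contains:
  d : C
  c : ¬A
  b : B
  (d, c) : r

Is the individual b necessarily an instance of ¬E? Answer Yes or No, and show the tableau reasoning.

1. b : ¬E?  L(b) = {B} ∪ {E}
   open: L(b) ⊇ {A, B, E} — b ∉ ¬E possible
2. Hence b : ¬E: not entailed.

No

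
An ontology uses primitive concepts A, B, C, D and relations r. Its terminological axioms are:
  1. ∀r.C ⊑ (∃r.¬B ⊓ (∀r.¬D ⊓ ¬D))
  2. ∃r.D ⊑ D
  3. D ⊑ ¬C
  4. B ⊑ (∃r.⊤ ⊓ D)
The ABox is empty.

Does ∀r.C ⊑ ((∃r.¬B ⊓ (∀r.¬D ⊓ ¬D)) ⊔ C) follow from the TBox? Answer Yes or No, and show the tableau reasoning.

1. ∀r.C ⊑ ((∃r.¬B ⊓ (∀r.¬D ⊓ ¬D)) ⊔ C)  ⇔  (∀r.C ⊓ ((∀r.B ⊔ (∃r.D ⊔ D)) ⊓ ¬C)) unsat w.r.t. T
   all branches close; clash {D, ¬D} at x₀
2. Hence ∀r.C ⊑ ((∃r.¬B ⊓ (∀r.¬D ⊓ ¬D)) ⊔ C): entailed.

Yes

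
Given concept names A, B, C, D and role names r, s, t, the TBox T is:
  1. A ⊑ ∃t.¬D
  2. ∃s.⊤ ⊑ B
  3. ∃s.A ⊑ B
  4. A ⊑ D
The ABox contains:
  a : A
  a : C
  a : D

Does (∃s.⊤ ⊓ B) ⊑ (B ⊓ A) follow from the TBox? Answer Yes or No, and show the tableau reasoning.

No

1. (∃s.⊤ ⊓ B) ⊑ (B ⊓ A)  ⇔  ((∃s.⊤ ⊓ B) ⊓ (¬B ⊔ ¬A)) unsat w.r.t. T
   open: L(x₀) ⊇ {B, ¬A, ∃s.⊤} (+ ∃-successors)
2. Hence (∃s.⊤ ⊓ B) ⊑ (B ⊓ A): not entailed.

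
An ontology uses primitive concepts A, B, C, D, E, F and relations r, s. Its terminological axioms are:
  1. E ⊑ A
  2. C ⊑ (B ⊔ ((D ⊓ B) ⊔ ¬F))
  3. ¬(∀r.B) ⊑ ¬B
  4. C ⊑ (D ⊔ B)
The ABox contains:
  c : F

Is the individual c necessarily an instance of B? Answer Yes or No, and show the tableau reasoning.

No

1. c : B?  L(c) = {F} ∪ {¬B}
   open: L(c) ⊇ {F, ¬B, ¬C, ¬E} — c ∉ B possible
2. Hence c : B: not entailed.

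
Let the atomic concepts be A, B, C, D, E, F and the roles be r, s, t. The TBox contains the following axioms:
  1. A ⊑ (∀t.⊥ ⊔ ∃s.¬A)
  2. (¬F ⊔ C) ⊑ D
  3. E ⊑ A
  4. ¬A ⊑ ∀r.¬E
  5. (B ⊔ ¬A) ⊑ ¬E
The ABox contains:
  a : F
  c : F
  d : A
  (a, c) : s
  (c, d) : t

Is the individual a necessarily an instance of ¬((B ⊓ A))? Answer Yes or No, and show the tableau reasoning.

1. a : ¬((B ⊓ A))?  L(a) = {F} ∪ {(B ⊓ A)}
   apply at a: A⊑(∀t.⊥ ⊔ ∃s.¬A)
   open: L(a) ⊇ {A, B, F, ¬C, ¬E, …} — a ∉ ¬((B ⊓ A)) possible
2. Hence a : ¬((B ⊓ A)): not entailed.

No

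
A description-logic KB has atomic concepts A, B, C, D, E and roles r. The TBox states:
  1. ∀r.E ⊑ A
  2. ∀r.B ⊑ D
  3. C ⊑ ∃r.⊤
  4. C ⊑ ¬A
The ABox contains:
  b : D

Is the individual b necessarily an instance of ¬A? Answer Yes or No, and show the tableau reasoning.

No

1. b : ¬A?  L(b) = {D} ∪ {A}
   open: L(b) ⊇ {A, D, ¬C} — b ∉ ¬A possible
2. Hence b : ¬A: not entailed.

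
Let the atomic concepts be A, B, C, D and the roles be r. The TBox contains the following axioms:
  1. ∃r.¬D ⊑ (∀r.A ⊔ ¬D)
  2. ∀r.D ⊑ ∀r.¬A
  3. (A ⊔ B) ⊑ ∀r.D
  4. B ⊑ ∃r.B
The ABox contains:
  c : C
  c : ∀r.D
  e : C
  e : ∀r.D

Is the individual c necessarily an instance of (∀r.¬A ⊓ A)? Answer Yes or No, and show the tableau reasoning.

No

1. c : (∀r.¬A ⊓ A)?  L(c) = {C, ∀r.D} ∪ {(∃r.A ⊔ ¬A)}
   apply at c: ∀r.D⊑∀r.¬A
   open: L(c) ⊇ {C, ¬A, ¬B, ∀r.D, ∀r.¬A} — c ∉ (∀r.¬A ⊓ A) possible
2. Hence c : (∀r.¬A ⊓ A): not entailed.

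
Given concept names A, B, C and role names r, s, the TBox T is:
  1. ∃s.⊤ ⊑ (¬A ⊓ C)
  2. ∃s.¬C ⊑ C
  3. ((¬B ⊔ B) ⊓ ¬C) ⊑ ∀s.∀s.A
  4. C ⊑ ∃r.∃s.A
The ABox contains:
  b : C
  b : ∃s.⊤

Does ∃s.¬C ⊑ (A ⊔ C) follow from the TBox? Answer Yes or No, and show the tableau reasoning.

1. ∃s.¬C ⊑ (A ⊔ C)  ⇔  (∃s.¬C ⊓ (¬A ⊓ ¬C)) unsat w.r.t. T
   all branches close; clash {C, ¬C} at x₀
2. Hence ∃s.¬C ⊑ (A ⊔ C): entailed.

Yes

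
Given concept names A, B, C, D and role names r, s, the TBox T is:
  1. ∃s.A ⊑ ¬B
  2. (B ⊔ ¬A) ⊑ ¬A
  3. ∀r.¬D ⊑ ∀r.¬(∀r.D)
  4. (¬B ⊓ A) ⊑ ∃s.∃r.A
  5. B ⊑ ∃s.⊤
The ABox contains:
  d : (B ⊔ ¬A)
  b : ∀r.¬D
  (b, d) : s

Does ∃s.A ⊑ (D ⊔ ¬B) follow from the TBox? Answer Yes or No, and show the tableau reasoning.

1. ∃s.A ⊑ (D ⊔ ¬B)  ⇔  (∃s.A ⊓ (¬D ⊓ B)) unsat w.r.t. T
   all branches close; clash {B, ¬B} at x₀
2. Hence ∃s.A ⊑ (D ⊔ ¬B): entailed.

Yes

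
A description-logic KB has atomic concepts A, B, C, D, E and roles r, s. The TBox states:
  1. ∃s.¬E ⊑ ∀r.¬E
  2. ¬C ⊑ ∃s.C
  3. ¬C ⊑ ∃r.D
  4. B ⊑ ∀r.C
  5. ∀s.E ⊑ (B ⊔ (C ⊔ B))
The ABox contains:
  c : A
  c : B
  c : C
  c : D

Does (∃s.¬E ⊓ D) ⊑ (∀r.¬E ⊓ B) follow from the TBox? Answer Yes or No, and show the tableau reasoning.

No

1. (∃s.¬E ⊓ D) ⊑ (∀r.¬E ⊓ B)  ⇔  ((∃s.¬E ⊓ D) ⊓ (∃r.E ⊔ ¬B)) unsat w.r.t. T
   apply at x₀: ∃s.¬E⊑∀r.¬E
   open: L(x₀) ⊇ {C, D, ¬B, ∀r.¬E, ∃s.¬E} (+ ∃-successors)
2. Hence (∃s.¬E ⊓ D) ⊑ (∀r.¬E ⊓ B): not entailed.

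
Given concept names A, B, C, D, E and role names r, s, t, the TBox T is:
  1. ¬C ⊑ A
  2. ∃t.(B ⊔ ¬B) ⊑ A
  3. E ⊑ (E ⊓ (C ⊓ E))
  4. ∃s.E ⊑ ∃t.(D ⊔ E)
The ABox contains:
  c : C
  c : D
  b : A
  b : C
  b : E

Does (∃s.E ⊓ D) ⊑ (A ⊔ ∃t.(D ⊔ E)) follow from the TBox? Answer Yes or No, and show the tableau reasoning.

1. (∃s.E ⊓ D) ⊑ (A ⊔ ∃t.(D ⊔ E))  ⇔  ((∃s.E ⊓ D) ⊓ (¬A ⊓ ∀t.(¬D ⊓ ¬E))) unsat w.r.t. T
   all branches close; clash {A, ¬A} at x₀
2. Hence (∃s.E ⊓ D) ⊑ (A ⊔ ∃t.(D ⊔ E)): entailed.

Yes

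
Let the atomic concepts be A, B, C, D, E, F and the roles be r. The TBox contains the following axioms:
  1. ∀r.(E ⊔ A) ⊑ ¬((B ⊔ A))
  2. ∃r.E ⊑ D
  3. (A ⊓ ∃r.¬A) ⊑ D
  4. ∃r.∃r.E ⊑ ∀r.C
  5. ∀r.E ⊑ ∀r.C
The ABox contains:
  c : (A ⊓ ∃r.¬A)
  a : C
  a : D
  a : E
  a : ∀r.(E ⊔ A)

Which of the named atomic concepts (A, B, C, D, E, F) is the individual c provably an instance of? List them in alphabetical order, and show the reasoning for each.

{A, D}

1. c : A?  L(c) = {(A ⊓ ∃r.¬A)} ∪ {¬A}
   clash {A, ¬A} at c — c ∈ A
2. c : B?  L(c) = {(A ⊓ ∃r.¬A)} ∪ {¬B}
   apply at c: (A ⊓ ∃r.¬A)⊑D
   open: L(c) ⊇ {A, D, ¬B, ∀r.∀r.¬E, ∃r.(¬E ⊓ ¬A), …} (+ ∃-successors) — c ∉ B possible
3. c : C?  L(c) = {(A ⊓ ∃r.¬A)} ∪ {¬C}
   apply at c: (A ⊓ ∃r.¬A)⊑D
   open: L(c) ⊇ {A, D, ¬C, ∀r.∀r.¬E, ∃r.(¬E ⊓ ¬A), …} (+ ∃-successors) — c ∉ C possible
4. c : D?  L(c) = {(A ⊓ ∃r.¬A)} ∪ {¬D}
   clash {D, ¬D} at c — c ∈ D
5. c : E?  L(c) = {(A ⊓ ∃r.¬A)} ∪ {¬E}
   apply at c: (A ⊓ ∃r.¬A)⊑D
   open: L(c) ⊇ {A, D, ¬E, ∀r.∀r.¬E, ∃r.(¬E ⊓ ¬A), …} (+ ∃-successors) — c ∉ E possible
6. c : F?  L(c) = {(A ⊓ ∃r.¬A)} ∪ {¬F}
   apply at c: (A ⊓ ∃r.¬A)⊑D
   open: L(c) ⊇ {A, D, ¬F, ∀r.∀r.¬E, ∃r.(¬E ⊓ ¬A), …} (+ ∃-successors) — c ∉ F possible
7. Entailed for c: {A, D}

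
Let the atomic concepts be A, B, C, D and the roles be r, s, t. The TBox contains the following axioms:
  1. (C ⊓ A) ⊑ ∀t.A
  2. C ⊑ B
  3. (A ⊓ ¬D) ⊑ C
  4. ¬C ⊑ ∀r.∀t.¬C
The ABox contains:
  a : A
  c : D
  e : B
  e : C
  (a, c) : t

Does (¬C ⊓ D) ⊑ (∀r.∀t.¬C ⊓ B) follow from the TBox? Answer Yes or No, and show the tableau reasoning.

No

1. (¬C ⊓ D) ⊑ (∀r.∀t.¬C ⊓ B)  ⇔  ((¬C ⊓ D) ⊓ (∃r.∃t.C ⊔ ¬B)) unsat w.r.t. T
   apply at x₀: ¬C⊑∀r.∀t.¬C
   open: L(x₀) ⊇ {D, ¬B, ¬C, ∀r.∀t.¬C}
2. Hence (¬C ⊓ D) ⊑ (∀r.∀t.¬C ⊓ B): not entailed.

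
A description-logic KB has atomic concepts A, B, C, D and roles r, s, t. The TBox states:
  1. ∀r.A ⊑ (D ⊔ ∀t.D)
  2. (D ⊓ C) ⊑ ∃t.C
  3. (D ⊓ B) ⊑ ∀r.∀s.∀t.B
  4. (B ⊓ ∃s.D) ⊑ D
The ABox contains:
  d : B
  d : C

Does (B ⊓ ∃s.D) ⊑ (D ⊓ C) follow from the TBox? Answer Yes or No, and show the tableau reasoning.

No

1. (B ⊓ ∃s.D) ⊑ (D ⊓ C)  ⇔  ((B ⊓ ∃s.D) ⊓ (¬D ⊔ ¬C)) unsat w.r.t. T
   apply at x₀: (B ⊓ ∃s.D)⊑D
   open: L(x₀) ⊇ {B, D, ¬C, ∀r.∀s.∀t.B, ∃r.¬A, …} (+ ∃-successors)
2. Hence (B ⊓ ∃s.D) ⊑ (D ⊓ C): not entailed.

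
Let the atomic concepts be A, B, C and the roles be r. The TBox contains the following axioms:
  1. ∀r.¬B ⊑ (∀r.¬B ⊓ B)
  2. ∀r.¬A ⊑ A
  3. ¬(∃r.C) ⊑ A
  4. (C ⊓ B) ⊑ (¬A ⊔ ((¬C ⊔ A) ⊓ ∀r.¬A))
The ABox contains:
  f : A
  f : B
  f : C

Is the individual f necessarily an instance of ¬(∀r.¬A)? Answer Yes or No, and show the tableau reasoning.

1. f : ¬(∀r.¬A)?  L(f) = {A, B, C} ∪ {∀r.¬A}
   open: L(f) ⊇ {A, B, C, ∀r.¬A, ∃r.B} (+ ∃-successors) — f ∉ ¬(∀r.¬A) possible
2. Hence f : ¬(∀r.¬A): not entailed.

No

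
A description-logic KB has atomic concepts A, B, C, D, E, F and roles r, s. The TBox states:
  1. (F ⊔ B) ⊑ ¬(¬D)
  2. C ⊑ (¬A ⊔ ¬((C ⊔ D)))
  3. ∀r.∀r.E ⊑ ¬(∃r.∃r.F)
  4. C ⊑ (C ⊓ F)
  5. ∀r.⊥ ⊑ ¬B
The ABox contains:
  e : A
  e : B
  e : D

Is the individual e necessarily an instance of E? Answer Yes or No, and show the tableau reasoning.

1. e : E?  L(e) = {A, B, D} ∪ {¬E}
   open: L(e) ⊇ {A, B, D, ¬C, ¬E, …} (+ ∃-successors) — e ∉ E possible
2. Hence e : E: not entailed.

No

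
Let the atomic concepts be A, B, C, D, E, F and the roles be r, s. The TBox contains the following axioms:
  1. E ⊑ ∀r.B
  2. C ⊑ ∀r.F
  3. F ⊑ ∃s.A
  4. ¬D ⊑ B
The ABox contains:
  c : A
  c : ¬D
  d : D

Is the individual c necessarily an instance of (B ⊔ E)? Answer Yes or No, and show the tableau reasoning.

1. c : (B ⊔ E)?  L(c) = {A, ¬D} ∪ {(¬B ⊓ ¬E)}
   clash {B, ¬B} at c — c ∈ (B ⊔ E)
2. Hence c : (B ⊔ E): entailed.

Yes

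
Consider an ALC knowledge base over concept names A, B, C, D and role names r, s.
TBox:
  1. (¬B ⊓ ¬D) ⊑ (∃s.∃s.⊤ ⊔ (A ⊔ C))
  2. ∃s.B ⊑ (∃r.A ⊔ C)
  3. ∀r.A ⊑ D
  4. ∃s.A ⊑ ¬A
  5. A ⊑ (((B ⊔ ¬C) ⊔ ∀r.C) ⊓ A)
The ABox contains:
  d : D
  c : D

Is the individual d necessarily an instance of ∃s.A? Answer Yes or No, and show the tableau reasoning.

No

1. d : ∃s.A?  L(d) = {D} ∪ {∀s.¬A}
   open: L(d) ⊇ {D, ¬A, ∀s.¬A, ∀s.¬B} — d ∉ ∃s.A possible
2. Hence d : ∃s.A: not entailed.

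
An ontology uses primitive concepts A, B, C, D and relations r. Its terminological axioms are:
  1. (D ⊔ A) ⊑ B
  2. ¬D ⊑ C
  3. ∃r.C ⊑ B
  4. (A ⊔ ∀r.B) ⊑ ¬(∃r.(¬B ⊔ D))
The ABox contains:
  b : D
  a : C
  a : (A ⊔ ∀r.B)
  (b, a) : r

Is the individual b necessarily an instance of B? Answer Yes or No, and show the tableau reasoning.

Yes

1. b : B?  L(b) = {D} ∪ {¬B}
   clash {B, ¬B} at b — b ∈ B
2. Hence b : B: entailed.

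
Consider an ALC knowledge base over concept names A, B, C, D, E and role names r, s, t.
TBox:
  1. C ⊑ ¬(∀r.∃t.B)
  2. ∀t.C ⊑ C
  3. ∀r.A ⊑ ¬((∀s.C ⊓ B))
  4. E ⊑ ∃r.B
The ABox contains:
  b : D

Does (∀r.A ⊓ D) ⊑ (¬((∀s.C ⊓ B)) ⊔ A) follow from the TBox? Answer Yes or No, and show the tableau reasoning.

1. (∀r.A ⊓ D) ⊑ (¬((∀s.C ⊓ B)) ⊔ A)  ⇔  ((∀r.A ⊓ D) ⊓ ((∀s.C ⊓ B) ⊓ ¬A)) unsat w.r.t. T
   all branches close; clash {B, ¬B} at x₀
2. Hence (∀r.A ⊓ D) ⊑ (¬((∀s.C ⊓ B)) ⊔ A): entailed.

Yes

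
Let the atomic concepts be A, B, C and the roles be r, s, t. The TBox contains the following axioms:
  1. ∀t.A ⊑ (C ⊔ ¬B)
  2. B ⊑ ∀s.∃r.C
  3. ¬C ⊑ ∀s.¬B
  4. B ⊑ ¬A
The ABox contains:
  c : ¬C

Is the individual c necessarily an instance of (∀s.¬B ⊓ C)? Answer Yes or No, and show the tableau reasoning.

1. c : (∀s.¬B ⊓ C)?  L(c) = {¬C} ∪ {(∃s.B ⊔ ¬C)}
   apply at c: ¬C⊑∀s.¬B
   open: L(c) ⊇ {¬B, ¬C, ∀s.¬B, ∃t.¬A} (+ ∃-successors) — c ∉ (∀s.¬B ⊓ C) possible
2. Hence c : (∀s.¬B ⊓ C): not entailed.

No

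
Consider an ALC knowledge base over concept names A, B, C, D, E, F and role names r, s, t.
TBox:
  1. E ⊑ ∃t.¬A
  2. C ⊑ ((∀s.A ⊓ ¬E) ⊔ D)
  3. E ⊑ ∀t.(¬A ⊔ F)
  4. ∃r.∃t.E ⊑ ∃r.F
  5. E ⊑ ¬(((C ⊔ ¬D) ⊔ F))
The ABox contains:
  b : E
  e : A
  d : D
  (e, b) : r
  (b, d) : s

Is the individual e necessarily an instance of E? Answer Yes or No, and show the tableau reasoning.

No

1. e : E?  L(e) = {A} ∪ {¬E}
   open: L(e) ⊇ {A, ¬C, ¬E, ∀r.∀t.¬E} — e ∉ E possible
2. Hence e : E: not entailed.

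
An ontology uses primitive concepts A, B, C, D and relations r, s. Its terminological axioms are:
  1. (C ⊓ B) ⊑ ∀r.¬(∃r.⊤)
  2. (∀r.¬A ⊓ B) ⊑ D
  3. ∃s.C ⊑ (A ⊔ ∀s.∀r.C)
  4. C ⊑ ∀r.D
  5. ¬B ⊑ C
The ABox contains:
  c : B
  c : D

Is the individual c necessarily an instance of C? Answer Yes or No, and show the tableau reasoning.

1. c : C?  L(c) = {B, D} ∪ {¬C}
   open: L(c) ⊇ {B, D, ¬C, ∀s.¬C} — c ∉ C possible
2. Hence c : C: not entailed.

No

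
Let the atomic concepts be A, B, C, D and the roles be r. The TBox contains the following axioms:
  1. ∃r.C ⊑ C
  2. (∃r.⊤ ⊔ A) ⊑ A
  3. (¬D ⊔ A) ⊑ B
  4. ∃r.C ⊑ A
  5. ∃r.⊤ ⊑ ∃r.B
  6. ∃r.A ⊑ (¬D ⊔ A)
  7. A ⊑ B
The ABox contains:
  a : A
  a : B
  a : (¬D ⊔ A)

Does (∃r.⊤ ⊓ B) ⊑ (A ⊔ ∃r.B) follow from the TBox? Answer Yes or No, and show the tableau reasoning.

Yes

1. (∃r.⊤ ⊓ B) ⊑ (A ⊔ ∃r.B)  ⇔  ((∃r.⊤ ⊓ B) ⊓ (¬A ⊓ ∀r.¬B)) unsat w.r.t. T
   all branches close; clash {A, ¬A} at x₀
2. Hence (∃r.⊤ ⊓ B) ⊑ (A ⊔ ∃r.B): entailed.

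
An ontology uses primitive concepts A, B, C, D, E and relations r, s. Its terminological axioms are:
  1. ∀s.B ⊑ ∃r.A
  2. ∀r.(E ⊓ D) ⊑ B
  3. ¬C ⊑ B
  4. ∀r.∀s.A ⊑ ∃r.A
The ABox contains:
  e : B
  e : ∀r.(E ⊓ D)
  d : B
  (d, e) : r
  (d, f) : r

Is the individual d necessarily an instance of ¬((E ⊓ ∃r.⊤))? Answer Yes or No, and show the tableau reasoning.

No

1. d : ¬((E ⊓ ∃r.⊤))?  L(d) = {B} ∪ {(E ⊓ ∃r.⊤)}
   open: L(d) ⊇ {B, E, ∃r.∃s.¬A, ∃r.⊤, ∃s.¬B} (+ ∃-successors) — d ∉ ¬((E ⊓ ∃r.⊤)) possible
2. Hence d : ¬((E ⊓ ∃r.⊤)): not entailed.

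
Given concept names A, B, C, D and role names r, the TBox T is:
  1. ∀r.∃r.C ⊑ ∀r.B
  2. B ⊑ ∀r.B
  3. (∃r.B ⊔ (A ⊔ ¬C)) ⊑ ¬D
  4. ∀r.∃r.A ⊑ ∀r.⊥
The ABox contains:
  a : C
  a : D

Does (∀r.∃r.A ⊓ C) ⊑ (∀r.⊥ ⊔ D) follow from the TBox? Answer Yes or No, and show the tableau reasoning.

1. (∀r.∃r.A ⊓ C) ⊑ (∀r.⊥ ⊔ D)  ⇔  ((∀r.∃r.A ⊓ C) ⊓ (∃r.⊤ ⊓ ¬D)) unsat w.r.t. T
   all branches close; clash ⊥ at an ∃-successor
2. Hence (∀r.∃r.A ⊓ C) ⊑ (∀r.⊥ ⊔ D): entailed.

Yes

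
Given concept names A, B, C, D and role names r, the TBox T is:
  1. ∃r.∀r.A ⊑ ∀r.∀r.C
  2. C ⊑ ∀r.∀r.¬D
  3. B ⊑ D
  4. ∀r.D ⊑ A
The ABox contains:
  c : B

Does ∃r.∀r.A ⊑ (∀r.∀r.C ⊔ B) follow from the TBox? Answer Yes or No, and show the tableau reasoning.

1. ∃r.∀r.A ⊑ (∀r.∀r.C ⊔ B)  ⇔  (∃r.∀r.A ⊓ (∃r.∃r.¬C ⊓ ¬B)) unsat w.r.t. T
   all branches close; clash {C, ¬C} at an ∃-successor
2. Hence ∃r.∀r.A ⊑ (∀r.∀r.C ⊔ B): entailed.

Yes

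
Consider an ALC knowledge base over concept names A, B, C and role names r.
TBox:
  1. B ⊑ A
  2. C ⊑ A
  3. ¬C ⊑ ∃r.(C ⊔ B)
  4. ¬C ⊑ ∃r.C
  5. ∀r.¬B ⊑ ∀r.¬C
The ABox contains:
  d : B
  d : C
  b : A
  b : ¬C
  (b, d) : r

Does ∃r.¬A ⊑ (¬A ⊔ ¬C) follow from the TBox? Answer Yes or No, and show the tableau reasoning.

1. ∃r.¬A ⊑ (¬A ⊔ ¬C)  ⇔  (∃r.¬A ⊓ (A ⊓ C)) unsat w.r.t. T
   open: L(x₀) ⊇ {A, C, ∃r.B, ∃r.¬A} (+ ∃-successors)
2. Hence ∃r.¬A ⊑ (¬A ⊔ ¬C): not entailed.

No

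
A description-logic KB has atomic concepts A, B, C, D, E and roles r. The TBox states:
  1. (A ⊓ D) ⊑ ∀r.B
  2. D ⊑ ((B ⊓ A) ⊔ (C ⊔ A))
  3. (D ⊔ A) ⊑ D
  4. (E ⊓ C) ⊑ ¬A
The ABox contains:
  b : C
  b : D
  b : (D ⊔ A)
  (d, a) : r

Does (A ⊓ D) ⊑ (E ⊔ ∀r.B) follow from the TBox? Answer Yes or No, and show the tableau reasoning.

1. (A ⊓ D) ⊑ (E ⊔ ∀r.B)  ⇔  ((A ⊓ D) ⊓ (¬E ⊓ ∃r.¬B)) unsat w.r.t. T
   all branches close; clash {A, ¬A} at x₀
2. Hence (A ⊓ D) ⊑ (E ⊔ ∀r.B): entailed.

Yes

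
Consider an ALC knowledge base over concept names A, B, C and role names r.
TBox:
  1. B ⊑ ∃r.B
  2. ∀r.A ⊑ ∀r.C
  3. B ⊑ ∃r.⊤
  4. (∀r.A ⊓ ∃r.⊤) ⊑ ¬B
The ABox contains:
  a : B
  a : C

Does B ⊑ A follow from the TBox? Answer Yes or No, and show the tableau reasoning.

1. B ⊑ A  ⇔  (B ⊓ ¬A) unsat w.r.t. T
   apply at x₀: B⊑∃r.B; B⊑∃r.⊤
   open: L(x₀) ⊇ {B, ¬A, ∃r.B, ∃r.¬A, ∃r.⊤} (+ ∃-successors)
2. Hence B ⊑ A: not entailed.

No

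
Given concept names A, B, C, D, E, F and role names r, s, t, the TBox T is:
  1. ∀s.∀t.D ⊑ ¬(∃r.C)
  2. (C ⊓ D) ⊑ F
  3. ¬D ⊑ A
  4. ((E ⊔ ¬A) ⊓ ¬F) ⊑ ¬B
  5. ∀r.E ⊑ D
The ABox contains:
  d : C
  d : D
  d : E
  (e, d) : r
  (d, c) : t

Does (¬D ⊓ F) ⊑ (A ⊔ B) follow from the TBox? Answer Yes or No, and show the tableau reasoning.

1. (¬D ⊓ F) ⊑ (A ⊔ B)  ⇔  ((¬D ⊓ F) ⊓ (¬A ⊓ ¬B)) unsat w.r.t. T
   all branches close; clash {A, ¬A} at x₀
2. Hence (¬D ⊓ F) ⊑ (A ⊔ B): entailed.

Yes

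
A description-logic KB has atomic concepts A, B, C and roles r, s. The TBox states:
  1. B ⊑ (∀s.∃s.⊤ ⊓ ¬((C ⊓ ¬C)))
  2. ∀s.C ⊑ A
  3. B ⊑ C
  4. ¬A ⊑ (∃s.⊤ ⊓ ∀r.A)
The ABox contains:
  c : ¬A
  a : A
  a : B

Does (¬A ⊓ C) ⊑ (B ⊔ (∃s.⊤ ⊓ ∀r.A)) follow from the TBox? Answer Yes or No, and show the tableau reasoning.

1. (¬A ⊓ C) ⊑ (B ⊔ (∃s.⊤ ⊓ ∀r.A))  ⇔  ((¬A ⊓ C) ⊓ (¬B ⊓ (∀s.⊥ ⊔ ∃r.¬A))) unsat w.r.t. T
   all branches close; clash {A, ¬A} at x₀
2. Hence (¬A ⊓ C) ⊑ (B ⊔ (∃s.⊤ ⊓ ∀r.A)): entailed.

Yes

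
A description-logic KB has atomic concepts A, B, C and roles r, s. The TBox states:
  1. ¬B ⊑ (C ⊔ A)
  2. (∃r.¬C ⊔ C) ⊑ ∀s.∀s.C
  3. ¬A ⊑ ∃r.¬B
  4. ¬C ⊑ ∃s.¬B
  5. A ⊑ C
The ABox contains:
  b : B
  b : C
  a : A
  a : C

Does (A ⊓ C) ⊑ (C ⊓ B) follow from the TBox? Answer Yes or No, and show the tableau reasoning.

No

1. (A ⊓ C) ⊑ (C ⊓ B)  ⇔  ((A ⊓ C) ⊓ (¬C ⊔ ¬B)) unsat w.r.t. T
   open: L(x₀) ⊇ {A, C, ¬B, ∀s.∀s.C}
2. Hence (A ⊓ C) ⊑ (C ⊓ B): not entailed.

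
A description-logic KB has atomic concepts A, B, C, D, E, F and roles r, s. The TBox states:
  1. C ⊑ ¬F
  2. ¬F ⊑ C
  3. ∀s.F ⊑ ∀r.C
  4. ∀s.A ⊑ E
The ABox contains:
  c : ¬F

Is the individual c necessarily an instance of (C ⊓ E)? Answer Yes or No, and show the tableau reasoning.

No

1. c : (C ⊓ E)?  L(c) = {¬F} ∪ {(¬C ⊔ ¬E)}
   apply at c: ¬F⊑C
   open: L(c) ⊇ {C, ¬E, ¬F, ∃s.¬A, ∃s.¬F} (+ ∃-successors) — c ∉ (C ⊓ E) possible
2. Hence c : (C ⊓ E): not entailed.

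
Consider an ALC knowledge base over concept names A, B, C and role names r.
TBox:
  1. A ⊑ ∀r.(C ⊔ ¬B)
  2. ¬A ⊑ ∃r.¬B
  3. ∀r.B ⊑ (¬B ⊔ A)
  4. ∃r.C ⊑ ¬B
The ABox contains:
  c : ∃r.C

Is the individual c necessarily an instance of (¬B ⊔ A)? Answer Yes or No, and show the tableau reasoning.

1. c : (¬B ⊔ A)?  L(c) = {∃r.C} ∪ {(B ⊓ ¬A)}
   clash {B, ¬B} at c — c ∈ (¬B ⊔ A)
2. Hence c : (¬B ⊔ A): entailed.

Yes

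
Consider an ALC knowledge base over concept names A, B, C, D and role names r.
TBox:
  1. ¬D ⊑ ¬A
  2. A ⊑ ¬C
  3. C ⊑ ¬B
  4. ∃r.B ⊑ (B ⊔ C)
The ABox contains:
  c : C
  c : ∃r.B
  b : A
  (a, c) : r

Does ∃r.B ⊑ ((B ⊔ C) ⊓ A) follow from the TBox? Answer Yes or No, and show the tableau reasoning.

1. ∃r.B ⊑ ((B ⊔ C) ⊓ A)  ⇔  (∃r.B ⊓ ((¬B ⊓ ¬C) ⊔ ¬A)) unsat w.r.t. T
   apply at x₀: ∃r.B⊑(B ⊔ C)
   open: L(x₀) ⊇ {B, D, ¬A, ¬C, ∃r.B} (+ ∃-successors)
2. Hence ∃r.B ⊑ ((B ⊔ C) ⊓ A): not entailed.

No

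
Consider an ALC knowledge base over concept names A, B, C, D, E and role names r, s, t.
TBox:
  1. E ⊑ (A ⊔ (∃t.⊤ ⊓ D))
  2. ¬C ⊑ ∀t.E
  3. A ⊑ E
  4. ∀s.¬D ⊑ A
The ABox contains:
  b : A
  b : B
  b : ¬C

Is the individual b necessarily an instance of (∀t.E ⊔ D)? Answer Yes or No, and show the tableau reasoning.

Yes

1. b : (∀t.E ⊔ D)?  L(b) = {A, B, ¬C} ∪ {(∃t.¬E ⊓ ¬D)}
   clash {E, ¬E} at an ∃-successor — b ∈ (∀t.E ⊔ D)
2. Hence b : (∀t.E ⊔ D): entailed.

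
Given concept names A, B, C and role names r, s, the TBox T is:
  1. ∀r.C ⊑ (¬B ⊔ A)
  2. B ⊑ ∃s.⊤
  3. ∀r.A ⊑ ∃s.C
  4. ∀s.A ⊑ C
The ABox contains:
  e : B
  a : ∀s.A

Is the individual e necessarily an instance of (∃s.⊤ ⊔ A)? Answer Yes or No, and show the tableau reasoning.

Yes

1. e : (∃s.⊤ ⊔ A)?  L(e) = {B} ∪ {(∀s.⊥ ⊓ ¬A)}
   clash {A, ¬A} at e — e ∈ (∃s.⊤ ⊔ A)
2. Hence e : (∃s.⊤ ⊔ A): entailed.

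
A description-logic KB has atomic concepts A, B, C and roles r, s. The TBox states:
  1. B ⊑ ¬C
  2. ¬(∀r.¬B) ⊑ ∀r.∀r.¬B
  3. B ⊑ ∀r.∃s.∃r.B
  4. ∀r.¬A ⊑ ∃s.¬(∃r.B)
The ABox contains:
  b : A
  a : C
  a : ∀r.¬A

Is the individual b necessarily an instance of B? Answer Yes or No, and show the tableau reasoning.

1. b : B?  L(b) = {A} ∪ {¬B}
   open: L(b) ⊇ {A, ¬B, ∀r.¬B, ∃r.A} (+ ∃-successors) — b ∉ B possible
2. Hence b : B: not entailed.

No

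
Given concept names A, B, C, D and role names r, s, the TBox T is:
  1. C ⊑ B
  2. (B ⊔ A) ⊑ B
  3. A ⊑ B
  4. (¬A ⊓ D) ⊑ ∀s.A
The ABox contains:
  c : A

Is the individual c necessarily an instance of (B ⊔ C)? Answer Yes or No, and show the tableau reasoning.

Yes

1. c : (B ⊔ C)?  L(c) = {A} ∪ {(¬B ⊓ ¬C)}
   clash {B, ¬B} at c — c ∈ (B ⊔ C)
2. Hence c : (B ⊔ C): entailed.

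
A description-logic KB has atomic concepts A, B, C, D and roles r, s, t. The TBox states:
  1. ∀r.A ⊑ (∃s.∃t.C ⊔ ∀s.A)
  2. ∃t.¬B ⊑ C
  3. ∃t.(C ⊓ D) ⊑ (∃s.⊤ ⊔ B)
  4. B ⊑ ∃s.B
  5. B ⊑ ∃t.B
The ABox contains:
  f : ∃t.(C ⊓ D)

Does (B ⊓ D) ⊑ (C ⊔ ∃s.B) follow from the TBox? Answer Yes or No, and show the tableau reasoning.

1. (B ⊓ D) ⊑ (C ⊔ ∃s.B)  ⇔  ((B ⊓ D) ⊓ (¬C ⊓ ∀s.¬B)) unsat w.r.t. T
   all branches close; clash {C, ¬C} at x₀
2. Hence (B ⊓ D) ⊑ (C ⊔ ∃s.B): entailed.

Yes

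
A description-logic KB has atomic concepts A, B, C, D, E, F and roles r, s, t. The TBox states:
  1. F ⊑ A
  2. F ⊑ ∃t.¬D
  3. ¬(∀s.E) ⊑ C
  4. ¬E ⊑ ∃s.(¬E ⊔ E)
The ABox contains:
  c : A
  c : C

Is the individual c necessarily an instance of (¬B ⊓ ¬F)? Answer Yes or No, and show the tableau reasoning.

1. c : (¬B ⊓ ¬F)?  L(c) = {A, C} ∪ {(B ⊔ F)}
   open: L(c) ⊇ {A, B, C, E, ¬F} — c ∉ (¬B ⊓ ¬F) possible
2. Hence c : (¬B ⊓ ¬F): not entailed.

No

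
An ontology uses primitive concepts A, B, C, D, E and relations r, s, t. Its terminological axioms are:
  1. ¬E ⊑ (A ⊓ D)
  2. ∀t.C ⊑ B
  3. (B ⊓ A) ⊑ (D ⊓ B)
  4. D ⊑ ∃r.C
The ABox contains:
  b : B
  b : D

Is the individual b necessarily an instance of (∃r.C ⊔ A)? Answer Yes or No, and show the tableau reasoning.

1. b : (∃r.C ⊔ A)?  L(b) = {B, D} ∪ {(∀r.¬C ⊓ ¬A)}
   clash {A, ¬A} at b — b ∈ (∃r.C ⊔ A)
2. Hence b : (∃r.C ⊔ A): entailed.

Yes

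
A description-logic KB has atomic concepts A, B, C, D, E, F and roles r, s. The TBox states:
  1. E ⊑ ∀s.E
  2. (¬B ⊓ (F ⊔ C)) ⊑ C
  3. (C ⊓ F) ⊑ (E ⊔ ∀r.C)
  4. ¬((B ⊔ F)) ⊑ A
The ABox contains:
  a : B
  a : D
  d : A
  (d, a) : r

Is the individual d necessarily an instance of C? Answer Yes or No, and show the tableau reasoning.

No

1. d : C?  L(d) = {A} ∪ {¬C}
   open: L(d) ⊇ {A, B, ¬C, ¬E} — d ∉ C possible
2. Hence d : C: not entailed.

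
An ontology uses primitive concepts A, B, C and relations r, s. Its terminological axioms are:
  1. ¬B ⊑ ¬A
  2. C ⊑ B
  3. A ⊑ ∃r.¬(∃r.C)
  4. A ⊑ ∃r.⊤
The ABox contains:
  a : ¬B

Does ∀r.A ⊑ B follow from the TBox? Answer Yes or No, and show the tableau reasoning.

No

1. ∀r.A ⊑ B  ⇔  (∀r.A ⊓ ¬B) unsat w.r.t. T
   apply at x₀: ¬B⊑¬A
   open: L(x₀) ⊇ {¬A, ¬B, ¬C, ∀r.A}
2. Hence ∀r.A ⊑ B: not entailed.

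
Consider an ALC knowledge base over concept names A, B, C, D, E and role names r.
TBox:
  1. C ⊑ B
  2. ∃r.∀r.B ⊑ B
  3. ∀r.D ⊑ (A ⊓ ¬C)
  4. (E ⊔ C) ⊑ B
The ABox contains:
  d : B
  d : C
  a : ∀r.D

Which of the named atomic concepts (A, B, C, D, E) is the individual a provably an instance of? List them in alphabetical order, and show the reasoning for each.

1. a : A?  L(a) = {∀r.D} ∪ {¬A}
   clash {A, ¬A} at a — a ∈ A
2. a : B?  L(a) = {∀r.D} ∪ {¬B}
   apply at a: ∀r.D⊑(A ⊓ ¬C)
   open: L(a) ⊇ {A, ¬B, ¬C, ¬E, ∀r.D, …} — a ∉ B possible
3. a : C?  L(a) = {∀r.D} ∪ {¬C}
   apply at a: ∀r.D⊑(A ⊓ ¬C)
   open: L(a) ⊇ {A, ¬C, ¬E, ∀r.D, ∀r.∃r.¬B} — a ∉ C possible
4. a : D?  L(a) = {∀r.D} ∪ {¬D}
   apply at a: ∀r.D⊑(A ⊓ ¬C)
   open: L(a) ⊇ {A, ¬C, ¬D, ¬E, ∀r.D, …} — a ∉ D possible
5. a : E?  L(a) = {∀r.D} ∪ {¬E}
   apply at a: ∀r.D⊑(A ⊓ ¬C)
   open: L(a) ⊇ {A, ¬C, ¬E, ∀r.D, ∀r.∃r.¬B} — a ∉ E possible
6. Entailed for a: {A}

{A}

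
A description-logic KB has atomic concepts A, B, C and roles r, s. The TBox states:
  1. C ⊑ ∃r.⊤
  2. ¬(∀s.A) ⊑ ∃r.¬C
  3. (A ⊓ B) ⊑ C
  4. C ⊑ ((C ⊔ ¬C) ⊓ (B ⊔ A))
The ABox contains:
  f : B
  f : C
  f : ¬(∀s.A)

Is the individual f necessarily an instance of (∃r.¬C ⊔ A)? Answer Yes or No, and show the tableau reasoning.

Yes

1. f : (∃r.¬C ⊔ A)?  L(f) = {B, C, ¬(∀s.A)} ∪ {(∀r.C ⊓ ¬A)}
   clash {C, ¬C} at an ∃-successor — f ∈ (∃r.¬C ⊔ A)
2. Hence f : (∃r.¬C ⊔ A): entailed.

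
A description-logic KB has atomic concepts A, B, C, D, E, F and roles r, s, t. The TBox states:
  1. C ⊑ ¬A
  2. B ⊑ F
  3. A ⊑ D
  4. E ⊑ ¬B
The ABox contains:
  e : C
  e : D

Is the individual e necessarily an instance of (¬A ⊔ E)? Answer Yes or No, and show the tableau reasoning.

Yes

1. e : (¬A ⊔ E)?  L(e) = {C, D} ∪ {(A ⊓ ¬E)}
   clash {A, ¬A} at e — e ∈ (¬A ⊔ E)
2. Hence e : (¬A ⊔ E): entailed.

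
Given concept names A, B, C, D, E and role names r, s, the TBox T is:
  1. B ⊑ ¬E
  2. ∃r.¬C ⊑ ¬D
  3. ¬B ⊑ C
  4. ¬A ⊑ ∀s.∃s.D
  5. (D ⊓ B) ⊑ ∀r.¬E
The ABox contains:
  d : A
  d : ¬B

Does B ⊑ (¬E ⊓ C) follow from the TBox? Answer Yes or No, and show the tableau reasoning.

No

1. B ⊑ (¬E ⊓ C)  ⇔  (B ⊓ (E ⊔ ¬C)) unsat w.r.t. T
   apply at x₀: B⊑¬E
   open: L(x₀) ⊇ {A, B, ¬C, ¬D, ¬E, …}
2. Hence B ⊑ (¬E ⊓ C): not entailed.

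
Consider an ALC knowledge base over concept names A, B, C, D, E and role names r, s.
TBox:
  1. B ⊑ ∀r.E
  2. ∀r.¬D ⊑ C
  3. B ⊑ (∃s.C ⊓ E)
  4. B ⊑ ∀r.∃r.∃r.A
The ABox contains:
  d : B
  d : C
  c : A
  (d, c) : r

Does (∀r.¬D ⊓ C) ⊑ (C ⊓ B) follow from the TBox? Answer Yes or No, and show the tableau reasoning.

1. (∀r.¬D ⊓ C) ⊑ (C ⊓ B)  ⇔  ((∀r.¬D ⊓ C) ⊓ (¬C ⊔ ¬B)) unsat w.r.t. T
   open: L(x₀) ⊇ {C, ¬B, ∀r.¬D}
2. Hence (∀r.¬D ⊓ C) ⊑ (C ⊓ B): not entailed.

No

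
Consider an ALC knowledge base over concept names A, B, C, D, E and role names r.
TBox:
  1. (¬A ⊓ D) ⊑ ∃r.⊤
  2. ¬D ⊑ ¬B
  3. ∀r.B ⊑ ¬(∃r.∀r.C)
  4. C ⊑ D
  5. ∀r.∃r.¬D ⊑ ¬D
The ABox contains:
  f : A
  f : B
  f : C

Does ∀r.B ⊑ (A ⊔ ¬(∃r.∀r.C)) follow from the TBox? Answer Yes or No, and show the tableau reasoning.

1. ∀r.B ⊑ (A ⊔ ¬(∃r.∀r.C))  ⇔  (∀r.B ⊓ (¬A ⊓ ∃r.∀r.C)) unsat w.r.t. T
   all branches close; clash {D, ¬D} at x₀
2. Hence ∀r.B ⊑ (A ⊔ ¬(∃r.∀r.C)): entailed.

Yes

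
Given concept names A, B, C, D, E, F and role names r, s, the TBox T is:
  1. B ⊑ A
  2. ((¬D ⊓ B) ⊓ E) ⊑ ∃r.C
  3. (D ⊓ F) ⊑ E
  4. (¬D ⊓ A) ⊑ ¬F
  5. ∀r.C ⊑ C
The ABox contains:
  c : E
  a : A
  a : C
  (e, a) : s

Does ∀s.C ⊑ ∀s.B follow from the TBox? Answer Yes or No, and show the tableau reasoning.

1. ∀s.C ⊑ ∀s.B  ⇔  (∀s.C ⊓ ∃s.¬B) unsat w.r.t. T
   open: L(x₀) ⊇ {D, ¬B, ¬F, ∀s.C, ∃r.¬C, …} (+ ∃-successors)
2. Hence ∀s.C ⊑ ∀s.B: not entailed.

No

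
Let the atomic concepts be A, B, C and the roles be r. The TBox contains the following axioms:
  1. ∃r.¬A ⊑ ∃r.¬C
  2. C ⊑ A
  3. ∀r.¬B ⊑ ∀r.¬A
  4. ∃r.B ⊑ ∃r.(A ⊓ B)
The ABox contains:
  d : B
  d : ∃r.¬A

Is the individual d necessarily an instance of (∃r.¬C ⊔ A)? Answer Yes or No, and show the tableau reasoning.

1. d : (∃r.¬C ⊔ A)?  L(d) = {B, ∃r.¬A} ∪ {(∀r.C ⊓ ¬A)}
   clash {A, ¬A} at d — d ∈ (∃r.¬C ⊔ A)
2. Hence d : (∃r.¬C ⊔ A): entailed.

Yes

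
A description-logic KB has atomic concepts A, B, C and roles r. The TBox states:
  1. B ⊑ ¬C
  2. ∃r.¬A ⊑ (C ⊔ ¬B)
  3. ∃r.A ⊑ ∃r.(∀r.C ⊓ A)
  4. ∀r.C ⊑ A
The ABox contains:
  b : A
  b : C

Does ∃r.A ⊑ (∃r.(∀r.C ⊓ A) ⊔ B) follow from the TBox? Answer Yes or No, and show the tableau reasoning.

1. ∃r.A ⊑ (∃r.(∀r.C ⊓ A) ⊔ B)  ⇔  (∃r.A ⊓ (∀r.(∃r.¬C ⊔ ¬A) ⊓ ¬B)) unsat w.r.t. T
   all branches close; clash {A, ¬A} at an ∃-successor
2. Hence ∃r.A ⊑ (∃r.(∀r.C ⊓ A) ⊔ B): entailed.

Yes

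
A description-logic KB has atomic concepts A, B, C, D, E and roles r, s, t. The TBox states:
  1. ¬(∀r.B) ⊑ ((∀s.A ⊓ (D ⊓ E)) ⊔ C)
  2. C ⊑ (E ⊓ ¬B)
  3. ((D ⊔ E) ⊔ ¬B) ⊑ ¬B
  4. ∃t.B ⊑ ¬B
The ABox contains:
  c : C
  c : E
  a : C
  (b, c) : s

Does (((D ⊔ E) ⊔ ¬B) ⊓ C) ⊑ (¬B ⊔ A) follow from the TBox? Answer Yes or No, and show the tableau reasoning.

Yes

1. (((D ⊔ E) ⊔ ¬B) ⊓ C) ⊑ (¬B ⊔ A)  ⇔  ((((D ⊔ E) ⊔ ¬B) ⊓ C) ⊓ (B ⊓ ¬A)) unsat w.r.t. T
   all branches close; clash {B, ¬B} at x₀
2. Hence (((D ⊔ E) ⊔ ¬B) ⊓ C) ⊑ (¬B ⊔ A): entailed.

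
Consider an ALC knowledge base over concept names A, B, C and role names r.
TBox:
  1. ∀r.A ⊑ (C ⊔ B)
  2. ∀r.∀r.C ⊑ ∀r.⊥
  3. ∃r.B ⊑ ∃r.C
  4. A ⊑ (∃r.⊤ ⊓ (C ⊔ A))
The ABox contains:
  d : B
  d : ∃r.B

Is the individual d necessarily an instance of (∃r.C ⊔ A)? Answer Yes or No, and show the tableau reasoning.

Yes

1. d : (∃r.C ⊔ A)?  L(d) = {B, ∃r.B} ∪ {(∀r.¬C ⊓ ¬A)}
   clash ⊥ at an ∃-successor — d ∈ (∃r.C ⊔ A)
2. Hence d : (∃r.C ⊔ A): entailed.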